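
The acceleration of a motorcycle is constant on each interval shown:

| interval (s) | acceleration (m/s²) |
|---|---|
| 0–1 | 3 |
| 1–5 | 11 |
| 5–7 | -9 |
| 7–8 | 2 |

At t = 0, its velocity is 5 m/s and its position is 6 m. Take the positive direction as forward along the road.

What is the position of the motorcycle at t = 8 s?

253.5 m

On each constant-a segment, Δv = aΔt and Δx = v₀Δt + ½aΔt²; chain segment to segment.
0–1 s: v starts 5 m/s; Δx = 5·1 + ½·3·1² = 6.5 m; v ends 8 m/s.
1–5 s: v starts 8 m/s; Δx = 8·4 + ½·11·4² = 120 m; v ends 52 m/s.
5–7 s: v starts 52 m/s; Δx = 52·2 + ½·-9·2² = 86 m; v ends 34 m/s.
7–8 s: v starts 34 m/s; Δx = 34·1 + ½·2·1² = 35 m; v ends 36 m/s.
x(8) = 6 + Σ Δx = 253.5 m.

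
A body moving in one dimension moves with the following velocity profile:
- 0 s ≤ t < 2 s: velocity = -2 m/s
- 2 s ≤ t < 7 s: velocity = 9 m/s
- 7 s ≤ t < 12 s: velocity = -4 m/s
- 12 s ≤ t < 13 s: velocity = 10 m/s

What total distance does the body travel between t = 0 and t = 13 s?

79 m

Distance (not displacement) is the total path length: add the absolute areas under v-t.
0–2 s: |-2| × 2 = 4 m
2–7 s: |9| × 5 = 45 m
7–12 s: |-4| × 5 = 20 m
12–13 s: |10| × 1 = 10 m
Total distance = 79 m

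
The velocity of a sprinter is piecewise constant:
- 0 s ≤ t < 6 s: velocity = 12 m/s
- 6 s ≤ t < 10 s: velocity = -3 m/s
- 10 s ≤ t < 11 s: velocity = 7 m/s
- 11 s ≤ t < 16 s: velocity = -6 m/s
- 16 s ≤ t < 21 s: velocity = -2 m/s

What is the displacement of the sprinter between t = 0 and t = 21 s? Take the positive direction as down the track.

Displacement is the signed area under the v-t curve.
0–6 s: 12 × 6 = 72 m
6–10 s: -3 × 4 = -12 m
10–11 s: 7 × 1 = 7 m
11–16 s: -6 × 5 = -30 m
16–21 s: -2 × 5 = -10 m
Net displacement = 27 m

27 m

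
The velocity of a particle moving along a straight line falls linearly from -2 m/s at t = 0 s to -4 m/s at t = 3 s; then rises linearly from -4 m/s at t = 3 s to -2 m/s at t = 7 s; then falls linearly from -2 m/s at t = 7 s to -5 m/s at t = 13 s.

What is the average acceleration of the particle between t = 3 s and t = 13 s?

-0.1 m/s²

Average acceleration = Δv/Δt = (-5 − -4)/(13 − 3) = -0.1 m/s².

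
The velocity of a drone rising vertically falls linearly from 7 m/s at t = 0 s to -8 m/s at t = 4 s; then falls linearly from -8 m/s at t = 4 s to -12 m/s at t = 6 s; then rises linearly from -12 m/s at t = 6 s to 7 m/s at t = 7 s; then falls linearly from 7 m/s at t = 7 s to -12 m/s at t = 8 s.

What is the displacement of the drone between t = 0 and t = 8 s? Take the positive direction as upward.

-27 m

Displacement is the signed area under the v-t curve.
0–4 s: ½(7 + -8)(4) = -2 m
4–6 s: ½(-8 + -12)(2) = -20 m
6–7 s: ½(-12 + 7)(1) = -2.5 m
7–8 s: ½(7 + -12)(1) = -2.5 m
Net displacement = -27 m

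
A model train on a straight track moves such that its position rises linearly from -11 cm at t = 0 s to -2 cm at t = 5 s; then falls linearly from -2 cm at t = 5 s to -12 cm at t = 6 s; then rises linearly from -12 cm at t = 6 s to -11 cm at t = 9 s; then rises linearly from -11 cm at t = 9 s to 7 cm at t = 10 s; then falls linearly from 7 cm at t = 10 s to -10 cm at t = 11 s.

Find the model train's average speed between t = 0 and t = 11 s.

5 cm/s

Average speed = (total path length)/(elapsed time); on a piecewise-linear x-t graph the path length is Σ|Δx|.
0–5 s: |Δx| = |-2 − -11| = 9 cm
5–6 s: |Δx| = |-12 − -2| = 10 cm
6–9 s: |Δx| = |-11 − -12| = 1 cm
9–10 s: |Δx| = |7 − -11| = 18 cm
10–11 s: |Δx| = |-10 − 7| = 17 cm
Total path = 55 cm; average speed = 55/11 = 5 cm/s.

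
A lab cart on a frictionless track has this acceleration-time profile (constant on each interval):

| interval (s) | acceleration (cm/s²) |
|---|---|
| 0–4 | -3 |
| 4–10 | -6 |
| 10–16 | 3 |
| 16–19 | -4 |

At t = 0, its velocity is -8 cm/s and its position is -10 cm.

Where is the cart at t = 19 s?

-708 cm

On each constant-a segment, Δv = aΔt and Δx = v₀Δt + ½aΔt²; chain segment to segment.
0–4 s: v starts -8 cm/s; Δx = -8·4 + ½·-3·4² = -56 cm; v ends -20 cm/s.
4–10 s: v starts -20 cm/s; Δx = -20·6 + ½·-6·6² = -228 cm; v ends -56 cm/s.
10–16 s: v starts -56 cm/s; Δx = -56·6 + ½·3·6² = -282 cm; v ends -38 cm/s.
16–19 s: v starts -38 cm/s; Δx = -38·3 + ½·-4·3² = -132 cm; v ends -50 cm/s.
x(19) = -10 + Σ Δx = -708 cm.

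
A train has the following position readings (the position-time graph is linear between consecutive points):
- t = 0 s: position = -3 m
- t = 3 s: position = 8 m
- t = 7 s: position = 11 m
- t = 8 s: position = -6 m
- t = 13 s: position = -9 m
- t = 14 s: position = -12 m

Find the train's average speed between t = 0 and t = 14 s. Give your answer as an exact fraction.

Average speed = (total path length)/(elapsed time); on a piecewise-linear x-t graph the path length is Σ|Δx|.
0–3 s: |Δx| = |8 − -3| = 11 m
3–7 s: |Δx| = |11 − 8| = 3 m
7–8 s: |Δx| = |-6 − 11| = 17 m
8–13 s: |Δx| = |-9 − -6| = 3 m
13–14 s: |Δx| = |-12 − -9| = 3 m
Total path = 37 m; average speed = 37/14 = 37/14 m/s.

37/14 m/s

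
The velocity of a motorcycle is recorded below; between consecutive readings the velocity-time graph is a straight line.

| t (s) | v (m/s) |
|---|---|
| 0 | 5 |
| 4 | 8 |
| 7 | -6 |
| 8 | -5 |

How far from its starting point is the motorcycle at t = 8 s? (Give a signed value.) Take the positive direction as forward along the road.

Displacement is the signed area under the v-t curve.
0–4 s: ½(5 + 8)(4) = 26 m
4–7 s: ½(8 + -6)(3) = 3 m
7–8 s: ½(-6 + -5)(1) = -5.5 m
Net displacement = 23.5 m

23.5 m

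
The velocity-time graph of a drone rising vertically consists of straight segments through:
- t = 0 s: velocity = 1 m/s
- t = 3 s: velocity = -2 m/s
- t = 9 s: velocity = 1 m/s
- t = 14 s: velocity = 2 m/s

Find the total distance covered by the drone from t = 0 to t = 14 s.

Distance (not displacement) is the total path length: add the absolute areas under v-t.
0–3 s: v = 0 at t = 1 s; triangle areas 0.5 + 2 = 2.5 m
3–9 s: v = 0 at t = 7 s; triangle areas 4 + 1 = 5 m
9–14 s: |½(1 + 2)(5)| = 7.5 m
Total distance = 15 m

15 m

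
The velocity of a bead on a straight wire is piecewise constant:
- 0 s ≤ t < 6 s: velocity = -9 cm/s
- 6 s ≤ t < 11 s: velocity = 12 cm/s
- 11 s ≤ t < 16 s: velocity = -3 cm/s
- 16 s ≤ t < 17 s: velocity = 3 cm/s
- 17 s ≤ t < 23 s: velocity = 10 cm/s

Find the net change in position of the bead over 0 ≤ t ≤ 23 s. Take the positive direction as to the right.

54 cm

Displacement is the signed area under the v-t curve.
0–6 s: -9 × 6 = -54 cm
6–11 s: 12 × 5 = 60 cm
11–16 s: -3 × 5 = -15 cm
16–17 s: 3 × 1 = 3 cm
17–23 s: 10 × 6 = 60 cm
Net displacement = 54 cm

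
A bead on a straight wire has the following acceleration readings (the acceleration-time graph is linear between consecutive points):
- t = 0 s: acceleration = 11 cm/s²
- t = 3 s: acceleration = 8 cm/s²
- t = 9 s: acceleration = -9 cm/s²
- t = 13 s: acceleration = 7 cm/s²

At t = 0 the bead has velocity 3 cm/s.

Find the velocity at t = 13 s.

24.5 cm/s

Δv equals the area under the a-t graph; then v = v₀ + Δv.
0–3 s: ½(11 + 8)(3) = 28.5 cm/s
3–9 s: ½(8 + -9)(6) = -3 cm/s
9–13 s: ½(-9 + 7)(4) = -4 cm/s
Δv = 21.5 cm/s, so v(13) = 3 + (21.5) = 24.5 cm/s.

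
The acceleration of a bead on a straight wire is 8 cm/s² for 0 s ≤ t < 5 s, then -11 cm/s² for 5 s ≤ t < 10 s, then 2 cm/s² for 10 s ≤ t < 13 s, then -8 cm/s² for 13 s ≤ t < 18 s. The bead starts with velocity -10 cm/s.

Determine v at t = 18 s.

Δv equals the area under the a-t graph; then v = v₀ + Δv.
0–5 s: 8 × 5 = 40 cm/s
5–10 s: -11 × 5 = -55 cm/s
10–13 s: 2 × 3 = 6 cm/s
13–18 s: -8 × 5 = -40 cm/s
Δv = -49 cm/s, so v(18) = -10 + (-49) = -59 cm/s.

-59 cm/s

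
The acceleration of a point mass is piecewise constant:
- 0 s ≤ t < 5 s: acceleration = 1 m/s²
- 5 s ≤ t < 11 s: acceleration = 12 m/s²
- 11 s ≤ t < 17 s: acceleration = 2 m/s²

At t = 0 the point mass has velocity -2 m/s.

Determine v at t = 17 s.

87 m/s

Δv equals the area under the a-t graph; then v = v₀ + Δv.
0–5 s: 1 × 5 = 5 m/s
5–11 s: 12 × 6 = 72 m/s
11–17 s: 2 × 6 = 12 m/s
Δv = 89 m/s, so v(17) = -2 + (89) = 87 m/s.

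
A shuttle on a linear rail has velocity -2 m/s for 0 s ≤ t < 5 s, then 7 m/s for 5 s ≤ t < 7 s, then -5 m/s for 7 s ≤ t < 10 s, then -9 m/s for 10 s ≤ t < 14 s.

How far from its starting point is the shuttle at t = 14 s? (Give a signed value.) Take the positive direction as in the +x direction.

-47 m

Displacement is the signed area under the v-t curve.
0–5 s: -2 × 5 = -10 m
5–7 s: 7 × 2 = 14 m
7–10 s: -5 × 3 = -15 m
10–14 s: -9 × 4 = -36 m
Net displacement = -47 m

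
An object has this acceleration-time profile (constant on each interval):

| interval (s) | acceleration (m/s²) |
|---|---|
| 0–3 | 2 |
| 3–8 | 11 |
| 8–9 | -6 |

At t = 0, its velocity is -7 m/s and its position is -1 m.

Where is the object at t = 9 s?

170.5 m

On each constant-a segment, Δv = aΔt and Δx = v₀Δt + ½aΔt²; chain segment to segment.
0–3 s: v starts -7 m/s; Δx = -7·3 + ½·2·3² = -12 m; v ends -1 m/s.
3–8 s: v starts -1 m/s; Δx = -1·5 + ½·11·5² = 132.5 m; v ends 54 m/s.
8–9 s: v starts 54 m/s; Δx = 54·1 + ½·-6·1² = 51 m; v ends 48 m/s.
x(9) = -1 + Σ Δx = 170.5 m.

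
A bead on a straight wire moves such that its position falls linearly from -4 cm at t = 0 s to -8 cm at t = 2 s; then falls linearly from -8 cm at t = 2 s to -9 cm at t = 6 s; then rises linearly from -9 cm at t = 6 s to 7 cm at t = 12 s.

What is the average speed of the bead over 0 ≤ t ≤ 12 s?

1.75 cm/s

Average speed = (total path length)/(elapsed time); on a piecewise-linear x-t graph the path length is Σ|Δx|.
0–2 s: |Δx| = |-8 − -4| = 4 cm
2–6 s: |Δx| = |-9 − -8| = 1 cm
6–12 s: |Δx| = |7 − -9| = 16 cm
Total path = 21 cm; average speed = 21/12 = 1.75 cm/s.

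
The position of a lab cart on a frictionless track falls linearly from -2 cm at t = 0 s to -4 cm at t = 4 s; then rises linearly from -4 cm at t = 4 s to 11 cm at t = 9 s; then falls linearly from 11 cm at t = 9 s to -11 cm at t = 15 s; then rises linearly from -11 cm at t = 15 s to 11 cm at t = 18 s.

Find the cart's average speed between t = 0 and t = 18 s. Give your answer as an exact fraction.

61/18 cm/s

Average speed = (total path length)/(elapsed time); on a piecewise-linear x-t graph the path length is Σ|Δx|.
0–4 s: |Δx| = |-4 − -2| = 2 cm
4–9 s: |Δx| = |11 − -4| = 15 cm
9–15 s: |Δx| = |-11 − 11| = 22 cm
15–18 s: |Δx| = |11 − -11| = 22 cm
Total path = 61 cm; average speed = 61/18 = 61/18 cm/s.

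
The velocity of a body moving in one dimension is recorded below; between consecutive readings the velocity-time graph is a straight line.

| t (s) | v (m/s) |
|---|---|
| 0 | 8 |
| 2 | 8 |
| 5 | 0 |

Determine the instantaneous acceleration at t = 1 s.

0 m/s²

Acceleration is the slope of the v-t graph on 0–2 s: (8 − 8)/(2 − 0) = 0 m/s².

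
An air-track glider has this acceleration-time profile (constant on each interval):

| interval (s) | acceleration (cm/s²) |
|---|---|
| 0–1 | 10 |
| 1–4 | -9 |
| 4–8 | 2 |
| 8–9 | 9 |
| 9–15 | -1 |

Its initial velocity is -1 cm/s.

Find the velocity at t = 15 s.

Δv equals the area under the a-t graph; then v = v₀ + Δv.
0–1 s: 10 × 1 = 10 cm/s
1–4 s: -9 × 3 = -27 cm/s
4–8 s: 2 × 4 = 8 cm/s
8–9 s: 9 × 1 = 9 cm/s
9–15 s: -1 × 6 = -6 cm/s
Δv = -6 cm/s, so v(15) = -1 + (-6) = -7 cm/s.

-7 cm/s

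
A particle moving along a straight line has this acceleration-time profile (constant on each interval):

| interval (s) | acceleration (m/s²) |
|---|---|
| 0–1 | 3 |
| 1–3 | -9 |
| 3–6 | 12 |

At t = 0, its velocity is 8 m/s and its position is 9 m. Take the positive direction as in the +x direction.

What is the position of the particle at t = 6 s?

On each constant-a segment, Δv = aΔt and Δx = v₀Δt + ½aΔt²; chain segment to segment.
0–1 s: v starts 8 m/s; Δx = 8·1 + ½·3·1² = 9.5 m; v ends 11 m/s.
1–3 s: v starts 11 m/s; Δx = 11·2 + ½·-9·2² = 4 m; v ends -7 m/s.
3–6 s: v starts -7 m/s; Δx = -7·3 + ½·12·3² = 33 m; v ends 29 m/s.
x(6) = 9 + Σ Δx = 55.5 m.

55.5 m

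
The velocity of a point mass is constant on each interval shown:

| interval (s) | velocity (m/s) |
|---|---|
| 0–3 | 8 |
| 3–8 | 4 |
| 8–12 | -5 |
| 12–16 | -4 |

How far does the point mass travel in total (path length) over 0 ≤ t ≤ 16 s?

80 m

Total distance travelled is ∫|v| dt — sum the magnitudes of each area piece.
0–3 s: |8| × 3 = 24 m
3–8 s: |4| × 5 = 20 m
8–12 s: |-5| × 4 = 20 m
12–16 s: |-4| × 4 = 16 m
Total distance = 80 m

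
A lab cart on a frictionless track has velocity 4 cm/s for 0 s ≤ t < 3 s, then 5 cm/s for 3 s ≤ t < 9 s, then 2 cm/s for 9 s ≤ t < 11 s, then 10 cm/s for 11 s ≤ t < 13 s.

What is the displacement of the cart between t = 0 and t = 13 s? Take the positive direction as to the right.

Displacement is the signed area under the v-t curve.
0–3 s: 4 × 3 = 12 cm
3–9 s: 5 × 6 = 30 cm
9–11 s: 2 × 2 = 4 cm
11–13 s: 10 × 2 = 20 cm
Net displacement = 66 cm

66 cm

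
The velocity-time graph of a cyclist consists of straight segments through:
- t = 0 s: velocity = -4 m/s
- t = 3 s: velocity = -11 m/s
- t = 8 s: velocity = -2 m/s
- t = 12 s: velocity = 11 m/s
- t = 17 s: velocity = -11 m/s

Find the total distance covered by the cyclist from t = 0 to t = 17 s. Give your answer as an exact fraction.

Total distance travelled is ∫|v| dt — sum the magnitudes of each area piece.
0–3 s: |½(-4 + -11)(3)| = 22.5 m
3–8 s: |½(-11 + -2)(5)| = 32.5 m
8–12 s: v = 0 at t = 112/13 s; triangle areas 8/13 + 242/13 = 250/13 m
12–17 s: v = 0 at t = 14.5 s; triangle areas 13.75 + 13.75 = 27.5 m
Total distance = 2645/26 m

2645/26 m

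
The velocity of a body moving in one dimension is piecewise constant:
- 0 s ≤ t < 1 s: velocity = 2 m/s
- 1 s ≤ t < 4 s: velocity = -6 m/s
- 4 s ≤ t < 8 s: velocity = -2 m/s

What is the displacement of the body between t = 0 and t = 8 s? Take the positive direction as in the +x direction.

Displacement is the signed area under the v-t curve.
0–1 s: 2 × 1 = 2 m
1–4 s: -6 × 3 = -18 m
4–8 s: -2 × 4 = -8 m
Net displacement = -24 m

-24 m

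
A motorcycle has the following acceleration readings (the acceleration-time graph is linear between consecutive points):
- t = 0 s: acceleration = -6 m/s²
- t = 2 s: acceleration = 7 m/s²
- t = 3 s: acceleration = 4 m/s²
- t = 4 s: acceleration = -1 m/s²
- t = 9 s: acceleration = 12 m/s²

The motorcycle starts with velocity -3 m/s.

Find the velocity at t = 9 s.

Δv equals the area under the a-t graph; then v = v₀ + Δv.
0–2 s: ½(-6 + 7)(2) = 1 m/s
2–3 s: ½(7 + 4)(1) = 5.5 m/s
3–4 s: ½(4 + -1)(1) = 1.5 m/s
4–9 s: ½(-1 + 12)(5) = 27.5 m/s
Δv = 35.5 m/s, so v(9) = -3 + (35.5) = 32.5 m/s.

32.5 m/s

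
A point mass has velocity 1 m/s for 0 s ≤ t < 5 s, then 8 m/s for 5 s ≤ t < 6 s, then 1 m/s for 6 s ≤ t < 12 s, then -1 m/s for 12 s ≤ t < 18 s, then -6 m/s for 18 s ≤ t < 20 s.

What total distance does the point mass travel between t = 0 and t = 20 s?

Total distance travelled is ∫|v| dt — sum the magnitudes of each area piece.
0–5 s: |1| × 5 = 5 m
5–6 s: |8| × 1 = 8 m
6–12 s: |1| × 6 = 6 m
12–18 s: |-1| × 6 = 6 m
18–20 s: |-6| × 2 = 12 m
Total distance = 37 m

37 m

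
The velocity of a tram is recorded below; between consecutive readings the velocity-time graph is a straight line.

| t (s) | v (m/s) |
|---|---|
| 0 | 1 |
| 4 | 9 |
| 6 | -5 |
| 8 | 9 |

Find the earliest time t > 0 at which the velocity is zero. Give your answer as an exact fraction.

t = 37/7 s

v changes sign on 4–6 s (from 9 to -5); the graph is linear there, so v = 0 at t = 4 + (-9)·(6 − 4)/(-5 − 9) = 37/7 s.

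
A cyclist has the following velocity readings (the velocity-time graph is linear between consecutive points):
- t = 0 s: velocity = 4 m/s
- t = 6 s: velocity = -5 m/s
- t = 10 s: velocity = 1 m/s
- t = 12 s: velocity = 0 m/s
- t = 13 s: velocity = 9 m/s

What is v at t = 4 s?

-2 m/s

On 0–6 s the graph is linear from 4 to -5 m/s: v(4) = 4 + (-5 − 4)·(4 − 0)/(6 − 0) = -2 m/s.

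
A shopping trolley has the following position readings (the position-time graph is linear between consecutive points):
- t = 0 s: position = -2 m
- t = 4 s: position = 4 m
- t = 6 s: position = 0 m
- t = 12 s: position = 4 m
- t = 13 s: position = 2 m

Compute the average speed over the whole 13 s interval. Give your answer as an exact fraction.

16/13 m/s

Average speed = (total path length)/(elapsed time); on a piecewise-linear x-t graph the path length is Σ|Δx|.
0–4 s: |Δx| = |4 − -2| = 6 m
4–6 s: |Δx| = |0 − 4| = 4 m
6–12 s: |Δx| = |4 − 0| = 4 m
12–13 s: |Δx| = |2 − 4| = 2 m
Total path = 16 m; average speed = 16/13 = 16/13 m/s.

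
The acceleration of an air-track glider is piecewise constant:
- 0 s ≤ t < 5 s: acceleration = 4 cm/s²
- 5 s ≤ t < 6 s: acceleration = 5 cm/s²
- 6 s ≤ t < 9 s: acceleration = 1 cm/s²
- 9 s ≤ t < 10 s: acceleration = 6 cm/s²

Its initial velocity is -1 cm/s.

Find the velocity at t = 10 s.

33 cm/s

Δv equals the area under the a-t graph; then v = v₀ + Δv.
0–5 s: 4 × 5 = 20 cm/s
5–6 s: 5 × 1 = 5 cm/s
6–9 s: 1 × 3 = 3 cm/s
9–10 s: 6 × 1 = 6 cm/s
Δv = 34 cm/s, so v(10) = -1 + (34) = 33 cm/s.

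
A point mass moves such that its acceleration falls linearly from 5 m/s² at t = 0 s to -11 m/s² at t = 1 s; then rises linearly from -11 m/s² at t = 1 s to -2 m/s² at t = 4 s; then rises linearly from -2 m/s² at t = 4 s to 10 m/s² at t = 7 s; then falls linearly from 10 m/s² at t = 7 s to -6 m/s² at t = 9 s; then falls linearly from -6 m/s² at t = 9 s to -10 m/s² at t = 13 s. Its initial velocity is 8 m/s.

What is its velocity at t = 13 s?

Δv equals the area under the a-t graph; then v = v₀ + Δv.
0–1 s: ½(5 + -11)(1) = -3 m/s
1–4 s: ½(-11 + -2)(3) = -19.5 m/s
4–7 s: ½(-2 + 10)(3) = 12 m/s
7–9 s: ½(10 + -6)(2) = 4 m/s
9–13 s: ½(-6 + -10)(4) = -32 m/s
Δv = -38.5 m/s, so v(13) = 8 + (-38.5) = -30.5 m/s.

-30.5 m/s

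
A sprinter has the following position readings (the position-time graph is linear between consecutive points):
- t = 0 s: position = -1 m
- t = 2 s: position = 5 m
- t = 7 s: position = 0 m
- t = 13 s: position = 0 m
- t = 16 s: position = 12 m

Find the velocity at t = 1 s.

Velocity is the slope of the x-t graph on 0–2 s: (5 − -1)/(2 − 0) = 3 m/s.

3 m/s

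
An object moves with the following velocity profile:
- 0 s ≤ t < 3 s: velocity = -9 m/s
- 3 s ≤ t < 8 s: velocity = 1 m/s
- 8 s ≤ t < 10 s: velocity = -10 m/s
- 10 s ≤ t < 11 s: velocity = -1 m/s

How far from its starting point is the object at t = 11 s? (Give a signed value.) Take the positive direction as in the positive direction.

-43 m

Net displacement equals the area under the velocity-time graph (areas below the axis count negative).
0–3 s: -9 × 3 = -27 m
3–8 s: 1 × 5 = 5 m
8–10 s: -10 × 2 = -20 m
10–11 s: -1 × 1 = -1 m
Net displacement = -43 m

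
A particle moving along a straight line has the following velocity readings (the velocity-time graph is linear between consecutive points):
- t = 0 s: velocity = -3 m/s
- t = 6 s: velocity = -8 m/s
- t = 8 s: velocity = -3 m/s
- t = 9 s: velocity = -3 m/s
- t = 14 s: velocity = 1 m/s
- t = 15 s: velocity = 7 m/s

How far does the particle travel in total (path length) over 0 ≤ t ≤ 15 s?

57.25 m

Distance (not displacement) is the total path length: add the absolute areas under v-t.
0–6 s: |½(-3 + -8)(6)| = 33 m
6–8 s: |½(-8 + -3)(2)| = 11 m
8–9 s: |-3| × 1 = 3 m
9–14 s: v = 0 at t = 12.75 s; triangle areas 5.625 + 0.625 = 6.25 m
14–15 s: |½(1 + 7)(1)| = 4 m
Total distance = 57.25 m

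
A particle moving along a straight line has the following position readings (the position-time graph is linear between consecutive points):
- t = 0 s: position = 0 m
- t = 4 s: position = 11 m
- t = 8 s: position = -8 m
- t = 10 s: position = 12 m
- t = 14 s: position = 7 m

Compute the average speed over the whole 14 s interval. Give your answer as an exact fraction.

55/14 m/s

Average speed = (total path length)/(elapsed time); on a piecewise-linear x-t graph the path length is Σ|Δx|.
0–4 s: |Δx| = |11 − 0| = 11 m
4–8 s: |Δx| = |-8 − 11| = 19 m
8–10 s: |Δx| = |12 − -8| = 20 m
10–14 s: |Δx| = |7 − 12| = 5 m
Total path = 55 m; average speed = 55/14 = 55/14 m/s.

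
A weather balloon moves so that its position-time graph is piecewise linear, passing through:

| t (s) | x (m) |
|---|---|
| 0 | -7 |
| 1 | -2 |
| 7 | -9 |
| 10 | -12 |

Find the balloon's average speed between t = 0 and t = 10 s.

Average speed = (total path length)/(elapsed time); on a piecewise-linear x-t graph the path length is Σ|Δx|.
0–1 s: |Δx| = |-2 − -7| = 5 m
1–7 s: |Δx| = |-9 − -2| = 7 m
7–10 s: |Δx| = |-12 − -9| = 3 m
Total path = 15 m; average speed = 15/10 = 1.5 m/s.

1.5 m/s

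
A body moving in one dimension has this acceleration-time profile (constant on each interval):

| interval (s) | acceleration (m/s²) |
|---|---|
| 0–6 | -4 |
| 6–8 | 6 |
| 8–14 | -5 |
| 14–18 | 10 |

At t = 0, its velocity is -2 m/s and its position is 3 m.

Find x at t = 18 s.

-391 m

On each constant-a segment, Δv = aΔt and Δx = v₀Δt + ½aΔt²; chain segment to segment.
0–6 s: v starts -2 m/s; Δx = -2·6 + ½·-4·6² = -84 m; v ends -26 m/s.
6–8 s: v starts -26 m/s; Δx = -26·2 + ½·6·2² = -40 m; v ends -14 m/s.
8–14 s: v starts -14 m/s; Δx = -14·6 + ½·-5·6² = -174 m; v ends -44 m/s.
14–18 s: v starts -44 m/s; Δx = -44·4 + ½·10·4² = -96 m; v ends -4 m/s.
x(18) = 3 + Σ Δx = -391 m.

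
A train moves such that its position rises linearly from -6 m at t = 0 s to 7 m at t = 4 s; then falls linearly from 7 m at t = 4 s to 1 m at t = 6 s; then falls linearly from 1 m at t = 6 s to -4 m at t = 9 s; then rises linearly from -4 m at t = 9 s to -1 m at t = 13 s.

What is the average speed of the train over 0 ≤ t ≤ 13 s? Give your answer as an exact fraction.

27/13 m/s

Average speed = (total path length)/(elapsed time); on a piecewise-linear x-t graph the path length is Σ|Δx|.
0–4 s: |Δx| = |7 − -6| = 13 m
4–6 s: |Δx| = |1 − 7| = 6 m
6–9 s: |Δx| = |-4 − 1| = 5 m
9–13 s: |Δx| = |-1 − -4| = 3 m
Total path = 27 m; average speed = 27/13 = 27/13 m/s.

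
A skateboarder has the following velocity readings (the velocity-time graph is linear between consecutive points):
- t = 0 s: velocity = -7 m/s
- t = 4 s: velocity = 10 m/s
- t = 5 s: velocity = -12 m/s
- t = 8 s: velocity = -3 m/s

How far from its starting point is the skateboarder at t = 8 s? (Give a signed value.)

Displacement is the signed area under the v-t curve.
0–4 s: ½(-7 + 10)(4) = 6 m
4–5 s: ½(10 + -12)(1) = -1 m
5–8 s: ½(-12 + -3)(3) = -22.5 m
Net displacement = -17.5 m

-17.5 m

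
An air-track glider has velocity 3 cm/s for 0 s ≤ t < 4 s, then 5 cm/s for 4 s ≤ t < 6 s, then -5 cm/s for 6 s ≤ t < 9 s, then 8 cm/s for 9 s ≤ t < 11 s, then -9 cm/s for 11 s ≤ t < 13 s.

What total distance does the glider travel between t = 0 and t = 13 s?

71 cm

Distance (not displacement) is the total path length: add the absolute areas under v-t.
0–4 s: |3| × 4 = 12 cm
4–6 s: |5| × 2 = 10 cm
6–9 s: |-5| × 3 = 15 cm
9–11 s: |8| × 2 = 16 cm
11–13 s: |-9| × 2 = 18 cm
Total distance = 71 cm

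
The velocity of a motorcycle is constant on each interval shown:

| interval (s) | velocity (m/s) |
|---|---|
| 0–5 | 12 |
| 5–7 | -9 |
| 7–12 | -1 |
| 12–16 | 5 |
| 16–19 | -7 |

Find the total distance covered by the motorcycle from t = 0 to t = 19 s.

Total distance travelled is ∫|v| dt — sum the magnitudes of each area piece.
0–5 s: |12| × 5 = 60 m
5–7 s: |-9| × 2 = 18 m
7–12 s: |-1| × 5 = 5 m
12–16 s: |5| × 4 = 20 m
16–19 s: |-7| × 3 = 21 m
Total distance = 124 m

124 m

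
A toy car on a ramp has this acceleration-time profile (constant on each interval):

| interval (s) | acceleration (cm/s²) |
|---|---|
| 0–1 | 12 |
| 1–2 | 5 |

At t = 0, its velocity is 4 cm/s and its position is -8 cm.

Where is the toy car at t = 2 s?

20.5 cm

On each constant-a segment, Δv = aΔt and Δx = v₀Δt + ½aΔt²; chain segment to segment.
0–1 s: v starts 4 cm/s; Δx = 4·1 + ½·12·1² = 10 cm; v ends 16 cm/s.
1–2 s: v starts 16 cm/s; Δx = 16·1 + ½·5·1² = 18.5 cm; v ends 21 cm/s.
x(2) = -8 + Σ Δx = 20.5 cm.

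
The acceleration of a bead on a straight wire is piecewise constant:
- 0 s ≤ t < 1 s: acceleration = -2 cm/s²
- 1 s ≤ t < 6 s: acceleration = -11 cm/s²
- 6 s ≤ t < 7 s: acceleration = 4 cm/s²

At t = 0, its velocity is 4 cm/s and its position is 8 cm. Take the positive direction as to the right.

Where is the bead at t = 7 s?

-167.5 cm

On each constant-a segment, Δv = aΔt and Δx = v₀Δt + ½aΔt²; chain segment to segment.
0–1 s: v starts 4 cm/s; Δx = 4·1 + ½·-2·1² = 3 cm; v ends 2 cm/s.
1–6 s: v starts 2 cm/s; Δx = 2·5 + ½·-11·5² = -127.5 cm; v ends -53 cm/s.
6–7 s: v starts -53 cm/s; Δx = -53·1 + ½·4·1² = -51 cm; v ends -49 cm/s.
x(7) = 8 + Σ Δx = -167.5 cm.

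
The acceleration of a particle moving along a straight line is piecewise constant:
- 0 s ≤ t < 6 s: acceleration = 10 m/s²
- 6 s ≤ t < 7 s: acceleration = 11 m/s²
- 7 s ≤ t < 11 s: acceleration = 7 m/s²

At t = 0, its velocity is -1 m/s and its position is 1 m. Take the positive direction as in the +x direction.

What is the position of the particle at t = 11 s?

575.5 m

On each constant-a segment, Δv = aΔt and Δx = v₀Δt + ½aΔt²; chain segment to segment.
0–6 s: v starts -1 m/s; Δx = -1·6 + ½·10·6² = 174 m; v ends 59 m/s.
6–7 s: v starts 59 m/s; Δx = 59·1 + ½·11·1² = 64.5 m; v ends 70 m/s.
7–11 s: v starts 70 m/s; Δx = 70·4 + ½·7·4² = 336 m; v ends 98 m/s.
x(11) = 1 + Σ Δx = 575.5 m.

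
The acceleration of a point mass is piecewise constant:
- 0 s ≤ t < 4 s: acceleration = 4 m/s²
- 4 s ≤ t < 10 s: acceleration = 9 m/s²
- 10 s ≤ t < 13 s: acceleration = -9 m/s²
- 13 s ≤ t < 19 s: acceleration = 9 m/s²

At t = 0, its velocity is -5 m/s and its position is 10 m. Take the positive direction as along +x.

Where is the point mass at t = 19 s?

794.5 m

On each constant-a segment, Δv = aΔt and Δx = v₀Δt + ½aΔt²; chain segment to segment.
0–4 s: v starts -5 m/s; Δx = -5·4 + ½·4·4² = 12 m; v ends 11 m/s.
4–10 s: v starts 11 m/s; Δx = 11·6 + ½·9·6² = 228 m; v ends 65 m/s.
10–13 s: v starts 65 m/s; Δx = 65·3 + ½·-9·3² = 154.5 m; v ends 38 m/s.
13–19 s: v starts 38 m/s; Δx = 38·6 + ½·9·6² = 390 m; v ends 92 m/s.
x(19) = 10 + Σ Δx = 794.5 m.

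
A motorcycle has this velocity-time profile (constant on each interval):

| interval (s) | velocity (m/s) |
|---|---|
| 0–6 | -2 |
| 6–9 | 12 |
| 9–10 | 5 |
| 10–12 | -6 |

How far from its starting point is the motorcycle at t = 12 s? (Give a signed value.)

17 m

Net displacement equals the area under the velocity-time graph (areas below the axis count negative).
0–6 s: -2 × 6 = -12 m
6–9 s: 12 × 3 = 36 m
9–10 s: 5 × 1 = 5 m
10–12 s: -6 × 2 = -12 m
Net displacement = 17 m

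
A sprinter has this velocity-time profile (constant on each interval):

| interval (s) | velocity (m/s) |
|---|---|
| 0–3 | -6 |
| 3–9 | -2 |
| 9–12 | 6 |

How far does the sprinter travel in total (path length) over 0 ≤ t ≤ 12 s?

48 m

Distance (not displacement) is the total path length: add the absolute areas under v-t.
0–3 s: |-6| × 3 = 18 m
3–9 s: |-2| × 6 = 12 m
9–12 s: |6| × 3 = 18 m
Total distance = 48 m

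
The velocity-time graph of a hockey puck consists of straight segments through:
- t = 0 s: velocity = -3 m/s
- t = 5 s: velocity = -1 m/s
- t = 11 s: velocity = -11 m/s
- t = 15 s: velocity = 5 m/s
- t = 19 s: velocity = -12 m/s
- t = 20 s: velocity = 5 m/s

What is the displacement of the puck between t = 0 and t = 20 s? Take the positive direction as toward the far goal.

-75.5 m

Net displacement equals the area under the velocity-time graph (areas below the axis count negative).
0–5 s: ½(-3 + -1)(5) = -10 m
5–11 s: ½(-1 + -11)(6) = -36 m
11–15 s: ½(-11 + 5)(4) = -12 m
15–19 s: ½(5 + -12)(4) = -14 m
19–20 s: ½(-12 + 5)(1) = -3.5 m
Net displacement = -75.5 m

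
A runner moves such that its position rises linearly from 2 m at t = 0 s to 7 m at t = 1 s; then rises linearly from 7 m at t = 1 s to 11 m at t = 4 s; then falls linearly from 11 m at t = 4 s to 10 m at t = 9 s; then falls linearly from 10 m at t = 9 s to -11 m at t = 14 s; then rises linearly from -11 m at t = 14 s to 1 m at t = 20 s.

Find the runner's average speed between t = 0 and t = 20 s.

2.15 m/s

Average speed = (total path length)/(elapsed time); on a piecewise-linear x-t graph the path length is Σ|Δx|.
0–1 s: |Δx| = |7 − 2| = 5 m
1–4 s: |Δx| = |11 − 7| = 4 m
4–9 s: |Δx| = |10 − 11| = 1 m
9–14 s: |Δx| = |-11 − 10| = 21 m
14–20 s: |Δx| = |1 − -11| = 12 m
Total path = 43 m; average speed = 43/20 = 2.15 m/s.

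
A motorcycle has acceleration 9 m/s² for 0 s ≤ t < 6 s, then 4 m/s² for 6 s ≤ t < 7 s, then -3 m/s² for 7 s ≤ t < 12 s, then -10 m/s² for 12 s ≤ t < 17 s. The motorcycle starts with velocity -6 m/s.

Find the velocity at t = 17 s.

Δv equals the area under the a-t graph; then v = v₀ + Δv.
0–6 s: 9 × 6 = 54 m/s
6–7 s: 4 × 1 = 4 m/s
7–12 s: -3 × 5 = -15 m/s
12–17 s: -10 × 5 = -50 m/s
Δv = -7 m/s, so v(17) = -6 + (-7) = -13 m/s.

-13 m/s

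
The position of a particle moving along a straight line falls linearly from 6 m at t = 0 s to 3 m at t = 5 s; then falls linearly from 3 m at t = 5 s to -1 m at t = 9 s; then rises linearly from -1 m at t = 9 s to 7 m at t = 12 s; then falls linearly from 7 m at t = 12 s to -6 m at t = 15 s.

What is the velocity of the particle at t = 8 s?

-1 m/s

Velocity is the slope of the x-t graph on 5–9 s: (-1 − 3)/(9 − 5) = -1 m/s.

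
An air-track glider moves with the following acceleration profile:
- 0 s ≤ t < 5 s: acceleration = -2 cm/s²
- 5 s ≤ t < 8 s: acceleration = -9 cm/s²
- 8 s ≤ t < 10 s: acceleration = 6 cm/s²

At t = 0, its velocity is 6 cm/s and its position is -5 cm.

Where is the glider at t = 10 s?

On each constant-a segment, Δv = aΔt and Δx = v₀Δt + ½aΔt²; chain segment to segment.
0–5 s: v starts 6 cm/s; Δx = 6·5 + ½·-2·5² = 5 cm; v ends -4 cm/s.
5–8 s: v starts -4 cm/s; Δx = -4·3 + ½·-9·3² = -52.5 cm; v ends -31 cm/s.
8–10 s: v starts -31 cm/s; Δx = -31·2 + ½·6·2² = -50 cm; v ends -19 cm/s.
x(10) = -5 + Σ Δx = -102.5 cm.

-102.5 cm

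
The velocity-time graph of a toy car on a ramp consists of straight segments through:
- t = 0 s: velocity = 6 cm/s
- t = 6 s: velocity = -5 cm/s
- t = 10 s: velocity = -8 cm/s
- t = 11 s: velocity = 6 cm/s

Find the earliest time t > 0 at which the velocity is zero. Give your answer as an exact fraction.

v changes sign on 0–6 s (from 6 to -5); the graph is linear there, so v = 0 at t = 0 + (-6)·(6 − 0)/(-5 − 6) = 36/11 s.

t = 36/11 s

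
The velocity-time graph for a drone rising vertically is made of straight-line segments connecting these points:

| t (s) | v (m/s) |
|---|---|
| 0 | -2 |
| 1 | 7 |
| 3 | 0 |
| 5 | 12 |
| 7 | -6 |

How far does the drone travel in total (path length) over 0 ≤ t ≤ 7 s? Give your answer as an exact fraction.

Total distance travelled is ∫|v| dt — sum the magnitudes of each area piece.
0–1 s: v = 0 at t = 2/9 s; triangle areas 2/9 + 49/18 = 53/18 m
1–3 s: |½(7 + 0)(2)| = 7 m
3–5 s: |½(0 + 12)(2)| = 12 m
5–7 s: v = 0 at t = 19/3 s; triangle areas 8 + 2 = 10 m
Total distance = 575/18 m

575/18 m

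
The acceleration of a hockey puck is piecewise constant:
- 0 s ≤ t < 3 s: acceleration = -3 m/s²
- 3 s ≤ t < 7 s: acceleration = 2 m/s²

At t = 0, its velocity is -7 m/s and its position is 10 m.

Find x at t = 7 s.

-72.5 m

On each constant-a segment, Δv = aΔt and Δx = v₀Δt + ½aΔt²; chain segment to segment.
0–3 s: v starts -7 m/s; Δx = -7·3 + ½·-3·3² = -34.5 m; v ends -16 m/s.
3–7 s: v starts -16 m/s; Δx = -16·4 + ½·2·4² = -48 m; v ends -8 m/s.
x(7) = 10 + Σ Δx = -72.5 m.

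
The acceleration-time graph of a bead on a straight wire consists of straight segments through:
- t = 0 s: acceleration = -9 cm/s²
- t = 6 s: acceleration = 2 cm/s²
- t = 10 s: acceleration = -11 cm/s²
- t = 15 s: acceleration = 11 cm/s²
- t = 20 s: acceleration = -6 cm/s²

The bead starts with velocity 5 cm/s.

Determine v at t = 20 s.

-21.5 cm/s

Δv equals the area under the a-t graph; then v = v₀ + Δv.
0–6 s: ½(-9 + 2)(6) = -21 cm/s
6–10 s: ½(2 + -11)(4) = -18 cm/s
10–15 s: ½(-11 + 11)(5) = 0 cm/s
15–20 s: ½(11 + -6)(5) = 12.5 cm/s
Δv = -26.5 cm/s, so v(20) = 5 + (-26.5) = -21.5 cm/s.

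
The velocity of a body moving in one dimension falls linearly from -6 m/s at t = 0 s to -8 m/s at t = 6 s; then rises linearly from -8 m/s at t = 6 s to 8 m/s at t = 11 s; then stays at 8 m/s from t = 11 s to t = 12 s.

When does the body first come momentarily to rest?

v changes sign on 6–11 s (from -8 to 8); the graph is linear there, so v = 0 at t = 6 + (8)·(11 − 6)/(8 − -8) = 8.5 s.

t = 8.5 s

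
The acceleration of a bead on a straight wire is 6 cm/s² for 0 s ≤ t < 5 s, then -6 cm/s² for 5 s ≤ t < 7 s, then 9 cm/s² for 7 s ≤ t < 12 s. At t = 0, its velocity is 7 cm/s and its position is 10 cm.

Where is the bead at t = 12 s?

On each constant-a segment, Δv = aΔt and Δx = v₀Δt + ½aΔt²; chain segment to segment.
0–5 s: v starts 7 cm/s; Δx = 7·5 + ½·6·5² = 110 cm; v ends 37 cm/s.
5–7 s: v starts 37 cm/s; Δx = 37·2 + ½·-6·2² = 62 cm; v ends 25 cm/s.
7–12 s: v starts 25 cm/s; Δx = 25·5 + ½·9·5² = 237.5 cm; v ends 70 cm/s.
x(12) = 10 + Σ Δx = 419.5 cm.

419.5 cm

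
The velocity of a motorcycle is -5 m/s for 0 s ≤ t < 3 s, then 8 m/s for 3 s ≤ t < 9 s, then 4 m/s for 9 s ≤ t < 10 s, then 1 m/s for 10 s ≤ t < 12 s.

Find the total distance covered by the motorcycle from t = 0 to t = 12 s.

69 m

Distance (not displacement) is the total path length: add the absolute areas under v-t.
0–3 s: |-5| × 3 = 15 m
3–9 s: |8| × 6 = 48 m
9–10 s: |4| × 1 = 4 m
10–12 s: |1| × 2 = 2 m
Total distance = 69 m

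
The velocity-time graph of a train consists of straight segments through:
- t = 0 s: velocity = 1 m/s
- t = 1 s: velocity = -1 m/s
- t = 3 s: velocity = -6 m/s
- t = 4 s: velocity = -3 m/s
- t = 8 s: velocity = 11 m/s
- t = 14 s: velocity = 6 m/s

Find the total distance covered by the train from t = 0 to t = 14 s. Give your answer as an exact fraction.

571/7 m

Distance (not displacement) is the total path length: add the absolute areas under v-t.
0–1 s: v = 0 at t = 0.5 s; triangle areas 0.25 + 0.25 = 0.5 m
1–3 s: |½(-1 + -6)(2)| = 7 m
3–4 s: |½(-6 + -3)(1)| = 4.5 m
4–8 s: v = 0 at t = 34/7 s; triangle areas 9/7 + 121/7 = 130/7 m
8–14 s: |½(11 + 6)(6)| = 51 m
Total distance = 571/7 m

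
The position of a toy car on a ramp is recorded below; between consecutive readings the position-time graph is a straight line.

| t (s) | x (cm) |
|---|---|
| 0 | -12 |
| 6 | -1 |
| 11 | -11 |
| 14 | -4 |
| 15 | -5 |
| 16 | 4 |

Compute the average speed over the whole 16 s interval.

2.375 cm/s

Average speed = (total path length)/(elapsed time); on a piecewise-linear x-t graph the path length is Σ|Δx|.
0–6 s: |Δx| = |-1 − -12| = 11 cm
6–11 s: |Δx| = |-11 − -1| = 10 cm
11–14 s: |Δx| = |-4 − -11| = 7 cm
14–15 s: |Δx| = |-5 − -4| = 1 cm
15–16 s: |Δx| = |4 − -5| = 9 cm
Total path = 38 cm; average speed = 38/16 = 2.375 cm/s.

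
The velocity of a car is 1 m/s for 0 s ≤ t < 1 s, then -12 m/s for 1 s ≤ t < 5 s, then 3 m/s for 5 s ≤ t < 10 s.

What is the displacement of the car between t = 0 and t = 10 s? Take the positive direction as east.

-32 m

Net displacement equals the area under the velocity-time graph (areas below the axis count negative).
0–1 s: 1 × 1 = 1 m
1–5 s: -12 × 4 = -48 m
5–10 s: 3 × 5 = 15 m
Net displacement = -32 m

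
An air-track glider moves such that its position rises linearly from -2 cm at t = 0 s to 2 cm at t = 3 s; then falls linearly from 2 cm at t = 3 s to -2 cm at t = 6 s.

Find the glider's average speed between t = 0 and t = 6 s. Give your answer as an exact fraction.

4/3 cm/s

Average speed = (total path length)/(elapsed time); on a piecewise-linear x-t graph the path length is Σ|Δx|.
0–3 s: |Δx| = |2 − -2| = 4 cm
3–6 s: |Δx| = |-2 − 2| = 4 cm
Total path = 8 cm; average speed = 8/6 = 4/3 cm/s.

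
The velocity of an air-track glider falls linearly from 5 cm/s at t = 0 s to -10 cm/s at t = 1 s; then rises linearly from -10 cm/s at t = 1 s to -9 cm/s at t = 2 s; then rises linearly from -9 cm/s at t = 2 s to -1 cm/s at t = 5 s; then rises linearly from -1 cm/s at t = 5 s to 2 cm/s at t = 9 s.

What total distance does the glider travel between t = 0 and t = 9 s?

Distance (not displacement) is the total path length: add the absolute areas under v-t.
0–1 s: v = 0 at t = 1/3 s; triangle areas 5/6 + 10/3 = 25/6 cm
1–2 s: |½(-10 + -9)(1)| = 9.5 cm
2–5 s: |½(-9 + -1)(3)| = 15 cm
5–9 s: v = 0 at t = 19/3 s; triangle areas 2/3 + 8/3 = 10/3 cm
Total distance = 32 cm

32 cm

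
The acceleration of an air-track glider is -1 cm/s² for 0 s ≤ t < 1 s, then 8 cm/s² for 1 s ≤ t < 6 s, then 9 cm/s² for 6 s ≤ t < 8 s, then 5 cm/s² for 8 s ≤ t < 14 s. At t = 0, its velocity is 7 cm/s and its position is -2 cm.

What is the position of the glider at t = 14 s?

718.5 cm

On each constant-a segment, Δv = aΔt and Δx = v₀Δt + ½aΔt²; chain segment to segment.
0–1 s: v starts 7 cm/s; Δx = 7·1 + ½·-1·1² = 6.5 cm; v ends 6 cm/s.
1–6 s: v starts 6 cm/s; Δx = 6·5 + ½·8·5² = 130 cm; v ends 46 cm/s.
6–8 s: v starts 46 cm/s; Δx = 46·2 + ½·9·2² = 110 cm; v ends 64 cm/s.
8–14 s: v starts 64 cm/s; Δx = 64·6 + ½·5·6² = 474 cm; v ends 94 cm/s.
x(14) = -2 + Σ Δx = 718.5 cm.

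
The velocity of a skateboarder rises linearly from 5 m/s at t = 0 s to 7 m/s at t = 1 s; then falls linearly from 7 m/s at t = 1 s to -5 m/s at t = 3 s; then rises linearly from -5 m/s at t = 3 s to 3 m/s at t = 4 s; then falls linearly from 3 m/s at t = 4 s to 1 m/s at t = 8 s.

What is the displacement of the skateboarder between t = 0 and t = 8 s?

Displacement is the signed area under the v-t curve.
0–1 s: ½(5 + 7)(1) = 6 m
1–3 s: ½(7 + -5)(2) = 2 m
3–4 s: ½(-5 + 3)(1) = -1 m
4–8 s: ½(3 + 1)(4) = 8 m
Net displacement = 15 m

15 m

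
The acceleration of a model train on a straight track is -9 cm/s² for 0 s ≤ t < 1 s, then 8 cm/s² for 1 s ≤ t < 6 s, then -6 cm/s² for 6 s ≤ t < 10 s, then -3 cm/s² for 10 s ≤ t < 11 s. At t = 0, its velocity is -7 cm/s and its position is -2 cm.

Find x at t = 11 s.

On each constant-a segment, Δv = aΔt and Δx = v₀Δt + ½aΔt²; chain segment to segment.
0–1 s: v starts -7 cm/s; Δx = -7·1 + ½·-9·1² = -11.5 cm; v ends -16 cm/s.
1–6 s: v starts -16 cm/s; Δx = -16·5 + ½·8·5² = 20 cm; v ends 24 cm/s.
6–10 s: v starts 24 cm/s; Δx = 24·4 + ½·-6·4² = 48 cm; v ends 0 cm/s.
10–11 s: v starts 0 cm/s; Δx = 0·1 + ½·-3·1² = -1.5 cm; v ends -3 cm/s.
x(11) = -2 + Σ Δx = 53 cm.

53 cm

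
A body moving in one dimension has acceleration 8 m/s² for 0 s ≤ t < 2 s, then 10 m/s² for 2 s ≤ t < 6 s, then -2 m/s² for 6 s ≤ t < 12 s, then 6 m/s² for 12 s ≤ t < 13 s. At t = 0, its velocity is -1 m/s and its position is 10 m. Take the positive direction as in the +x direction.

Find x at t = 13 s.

504 m

On each constant-a segment, Δv = aΔt and Δx = v₀Δt + ½aΔt²; chain segment to segment.
0–2 s: v starts -1 m/s; Δx = -1·2 + ½·8·2² = 14 m; v ends 15 m/s.
2–6 s: v starts 15 m/s; Δx = 15·4 + ½·10·4² = 140 m; v ends 55 m/s.
6–12 s: v starts 55 m/s; Δx = 55·6 + ½·-2·6² = 294 m; v ends 43 m/s.
12–13 s: v starts 43 m/s; Δx = 43·1 + ½·6·1² = 46 m; v ends 49 m/s.
x(13) = 10 + Σ Δx = 504 m.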